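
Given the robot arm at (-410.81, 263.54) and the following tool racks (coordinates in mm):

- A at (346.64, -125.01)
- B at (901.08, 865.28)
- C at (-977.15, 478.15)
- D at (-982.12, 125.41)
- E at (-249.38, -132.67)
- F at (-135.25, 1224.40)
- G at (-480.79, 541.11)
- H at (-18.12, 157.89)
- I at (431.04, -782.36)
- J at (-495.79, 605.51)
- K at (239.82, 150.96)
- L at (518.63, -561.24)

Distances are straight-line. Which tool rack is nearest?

G

Distances from (-410.81, 263.54):
A: √((757.45)² + (-388.55)²) = √(573730.5025 + 150971.1025) = 851.29 mm
B: √((1311.89)² + (601.74)²) = √(1721055.3721 + 362091.0276) = 1443.31 mm
C: √((-566.34)² + (214.61)²) = √(320740.9956 + 46057.4521) = 605.64 mm
D: √((-571.31)² + (-138.13)²) = √(326395.1161 + 19079.8969) = 587.77 mm
E: √((161.43)² + (-396.21)²) = √(26059.6449 + 156982.3641) = 427.83 mm
F: √((275.56)² + (960.86)²) = √(75933.3136 + 923251.9396) = 999.59 mm
G: √((-69.98)² + (277.57)²) = √(4897.2004 + 77045.1049) = 286.26 mm
H: √((392.69)² + (-105.65)²) = √(154205.4361 + 11161.9225) = 406.65 mm
I: √((841.85)² + (-1045.90)²) = √(708711.4225 + 1093906.8100) = 1342.62 mm
J: √((-84.98)² + (341.97)²) = √(7221.6004 + 116943.4809) = 352.37 mm
K: √((650.63)² + (-112.58)²) = √(423319.3969 + 12674.2564) = 660.30 mm
L: √((929.44)² + (-824.78)²) = √(863858.7136 + 680262.0484) = 1242.63 mm
Minimum: G at 286.26 mm.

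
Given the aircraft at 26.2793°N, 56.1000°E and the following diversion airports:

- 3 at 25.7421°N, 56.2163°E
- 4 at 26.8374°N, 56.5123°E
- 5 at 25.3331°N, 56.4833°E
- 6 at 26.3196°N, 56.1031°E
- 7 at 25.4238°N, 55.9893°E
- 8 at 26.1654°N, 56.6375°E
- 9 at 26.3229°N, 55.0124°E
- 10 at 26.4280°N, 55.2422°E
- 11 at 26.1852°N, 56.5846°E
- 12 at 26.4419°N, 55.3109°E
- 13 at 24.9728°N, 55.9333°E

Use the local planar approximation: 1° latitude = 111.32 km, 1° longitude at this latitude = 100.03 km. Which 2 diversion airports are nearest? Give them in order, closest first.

6, 11

Distances from 26.2793°N, 56.1000°E:
3: √((-0.5372·111.32)² + (0.1163·100.03)²) = √(3576.172040 + 135.338066) = 60.9222 km
4: √((0.5581·111.32)² + (0.4123·100.03)²) = √(3859.850113 + 1700.933001) = 74.5707 km
5: √((-0.9462·111.32)² + (0.3833·100.03)²) = √(11094.616190 + 1470.070546) = 112.0923 km
6: √((0.0403·111.32)² + (0.0031·100.03)²) = √(20.125955 + 0.096158) = 4.4969 km
7: √((-0.8555·111.32)² + (-0.1107·100.03)²) = √(9069.564278 + 122.618438) = 95.8759 km
8: √((-0.1139·111.32)² + (0.5375·100.03)²) = √(160.765866 + 2890.796198) = 55.2409 km
9: √((0.0436·111.32)² + (-1.0876·100.03)²) = √(23.556967 + 11835.835907) = 108.9008 km
10: √((0.1487·111.32)² + (-0.8578·100.03)²) = √(274.011211 + 7362.623987) = 87.3878 km
11: √((-0.0941·111.32)² + (0.4846·100.03)²) = √(109.730066 + 2349.780834) = 49.5935 km
12: √((0.1626·111.32)² + (-0.7891·100.03)²) = √(327.632879 + 6230.524733) = 80.9825 km
13: √((-1.3065·111.32)² + (-0.1667·100.03)²) = √(21152.671431 + 278.055658) = 146.3924 km
Sorted: 6 (4.4969 km) < 11 (49.5935 km) < 8 (55.2409 km) < 3 (60.9222 km) < …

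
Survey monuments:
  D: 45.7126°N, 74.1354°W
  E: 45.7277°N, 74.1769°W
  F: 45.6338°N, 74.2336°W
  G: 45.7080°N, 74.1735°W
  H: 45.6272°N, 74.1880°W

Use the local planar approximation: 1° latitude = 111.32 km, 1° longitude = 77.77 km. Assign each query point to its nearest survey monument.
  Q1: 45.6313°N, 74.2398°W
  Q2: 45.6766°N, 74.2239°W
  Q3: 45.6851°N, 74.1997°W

Q1→F; Q2→F; Q3→G

Q1 at 45.6313°N, 74.2398°W:
  D: 12.1585 km
  E: 11.7936 km
  F: 0.5567 km
  G: 9.9743 km
  H: 4.0543 km
  → nearest: F (0.5567 km)
Q2 at 45.6766°N, 74.2239°W:
  D: 7.9644 km
  E: 6.7616 km
  F: 4.8238 km
  G: 5.2518 km
  H: 6.1674 km
  → nearest: F (4.8238 km)
Q3 at 45.6851°N, 74.1997°W:
  D: 5.8632 km
  E: 5.0629 km
  F: 6.2899 km
  G: 3.2635 km
  H: 6.5093 km
  → nearest: G (3.2635 km)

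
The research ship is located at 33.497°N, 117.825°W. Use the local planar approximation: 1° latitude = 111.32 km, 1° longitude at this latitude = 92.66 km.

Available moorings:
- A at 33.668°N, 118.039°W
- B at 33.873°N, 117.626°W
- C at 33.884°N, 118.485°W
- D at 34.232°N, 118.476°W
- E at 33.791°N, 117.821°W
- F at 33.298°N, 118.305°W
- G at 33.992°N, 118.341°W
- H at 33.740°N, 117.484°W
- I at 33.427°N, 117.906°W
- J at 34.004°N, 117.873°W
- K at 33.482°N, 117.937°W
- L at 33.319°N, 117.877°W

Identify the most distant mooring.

Distances from 33.497°N, 117.825°W:
A: √((0.171·111.32)² + (-0.214·92.66)²) = √(362.35864 + 393.19876) = 27.487 km
B: √((0.376·111.32)² + (0.199·92.66)²) = √(1751.95152 + 340.00926) = 45.738 km
C: √((0.387·111.32)² + (-0.660·92.66)²) = √(1855.95878 + 3740.00741) = 74.806 km
D: √((0.735·111.32)² + (-0.651·92.66)²) = √(6694.54513 + 3638.70267) = 101.653 km
E: √((0.294·111.32)² + (0.004·92.66)²) = √(1071.12722 + 0.13737) = 32.730 km
F: √((-0.199·111.32)² + (-0.480·92.66)²) = √(490.74123 + 1978.18574) = 49.688 km
G: √((0.495·111.32)² + (-0.516·92.66)²) = √(3036.38469 + 2286.04089) = 72.955 km
H: √((0.243·111.32)² + (0.341·92.66)²) = √(731.74362 + 998.37420) = 41.595 km
I: √((-0.070·111.32)² + (-0.081·92.66)²) = √(60.72150 + 56.33193) = 10.819 km
J: √((0.507·111.32)² + (-0.048·92.66)²) = √(3185.38781 + 19.78186) = 56.614 km
K: √((-0.015·111.32)² + (-0.112·92.66)²) = √(2.78823 + 107.70122) = 10.511 km
L: √((-0.178·111.32)² + (-0.052·92.66)²) = √(392.63264 + 23.21621) = 20.392 km
Maximum: D at 101.653 km.

D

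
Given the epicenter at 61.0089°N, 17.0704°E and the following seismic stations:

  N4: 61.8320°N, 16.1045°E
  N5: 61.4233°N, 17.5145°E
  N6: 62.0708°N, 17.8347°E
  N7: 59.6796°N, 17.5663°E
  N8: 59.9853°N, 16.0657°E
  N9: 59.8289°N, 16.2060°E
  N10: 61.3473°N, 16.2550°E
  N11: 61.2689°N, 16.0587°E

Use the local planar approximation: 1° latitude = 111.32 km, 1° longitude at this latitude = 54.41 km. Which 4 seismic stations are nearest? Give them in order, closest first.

Distances from 61.0089°N, 17.0704°E:
N4: √((0.8231·111.32)² + (-0.9659·54.41)²) = √(8395.597290 + 2761.987978) = 105.6295 km
N5: √((0.4144·111.32)² + (0.4441·54.41)²) = √(2128.069899 + 583.873814) = 52.0763 km
N6: √((1.0619·111.32)² + (0.7643·54.41)²) = √(13973.771486 + 1729.359050) = 125.3121 km
N7: √((-1.3293·111.32)² + (0.4959·54.41)²) = √(21897.392594 + 728.023953) = 150.4175 km
N8: √((-1.0236·111.32)² + (-1.0047·54.41)²) = √(12983.953449 + 2988.341708) = 126.3815 km
N9: √((-1.1800·111.32)² + (-0.8644·54.41)²) = √(17254.819078 + 2212.009400) = 139.5236 km
N10: √((0.3384·111.32)² + (-0.8154·54.41)²) = √(1419.080734 + 1968.334325) = 58.2015 km
N11: √((0.2600·111.32)² + (-1.0117·54.41)²) = √(837.708826 + 3030.127841) = 62.1919 km
Sorted: N5 (52.0763 km) < N10 (58.2015 km) < N11 (62.1919 km) < N4 (105.6295 km) < N6 (125.3121 km) < N8 (126.3815 km) < …

N5, N10, N11, N4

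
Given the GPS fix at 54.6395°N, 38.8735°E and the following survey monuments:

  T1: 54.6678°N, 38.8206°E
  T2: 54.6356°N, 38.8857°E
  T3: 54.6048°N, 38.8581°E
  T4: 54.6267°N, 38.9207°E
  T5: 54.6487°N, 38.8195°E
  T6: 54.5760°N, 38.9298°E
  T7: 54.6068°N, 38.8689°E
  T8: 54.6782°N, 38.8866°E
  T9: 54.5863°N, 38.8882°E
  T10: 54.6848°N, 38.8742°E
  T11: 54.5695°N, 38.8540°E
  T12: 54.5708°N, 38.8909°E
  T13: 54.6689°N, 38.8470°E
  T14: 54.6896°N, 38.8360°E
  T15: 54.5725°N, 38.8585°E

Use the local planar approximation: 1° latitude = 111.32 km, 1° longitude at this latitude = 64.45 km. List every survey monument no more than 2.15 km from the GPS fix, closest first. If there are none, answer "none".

T2

Distances from 54.6395°N, 38.8735°E:
T1: √((0.0283·111.32)² + (-0.0529·64.45)²) = √(9.924743 + 11.624042) = 4.6421 km
T2: √((-0.0039·111.32)² + (0.0122·64.45)²) = √(0.188484 + 0.618252) = 0.8982 km
T3: √((-0.0347·111.32)² + (-0.0154·64.45)²) = √(14.921255 + 0.985116) = 3.9883 km
T4: √((-0.0128·111.32)² + (0.0472·64.45)²) = √(2.030329 + 9.254007) = 3.3592 km
T5: √((0.0092·111.32)² + (-0.0540·64.45)²) = √(1.048871 + 12.112488) = 3.6279 km
T6: √((-0.0635·111.32)² + (0.0563·64.45)²) = √(49.968216 + 13.166266) = 7.9457 km
T7: √((-0.0327·111.32)² + (-0.0046·64.45)²) = √(13.250794 + 0.087894) = 3.6522 km
T8: √((0.0387·111.32)² + (0.0131·64.45)²) = √(18.559588 + 0.712834) = 4.3900 km
T9: √((-0.0532·111.32)² + (0.0147·64.45)²) = √(35.072737 + 0.897595) = 5.9975 km
T10: √((0.0453·111.32)² + (0.0007·64.45)²) = √(25.429791 + 0.002035) = 5.0430 km
T11: √((-0.0700·111.32)² + (-0.0195·64.45)²) = √(60.721498 + 1.579483) = 7.8931 km
T12: √((-0.0687·111.32)² + (0.0174·64.45)²) = √(58.487071 + 1.257605) = 7.7295 km
T13: √((0.0294·111.32)² + (-0.0265·64.45)²) = √(10.711272 + 2.917008) = 3.6917 km
T14: √((0.0501·111.32)² + (-0.0375·64.45)²) = √(31.104401 + 5.841285) = 6.0783 km
T15: √((-0.0670·111.32)² + (-0.0150·64.45)²) = √(55.628327 + 0.934606) = 7.5208 km
Threshold 2.15 km: T2 (0.8982 km) is within range.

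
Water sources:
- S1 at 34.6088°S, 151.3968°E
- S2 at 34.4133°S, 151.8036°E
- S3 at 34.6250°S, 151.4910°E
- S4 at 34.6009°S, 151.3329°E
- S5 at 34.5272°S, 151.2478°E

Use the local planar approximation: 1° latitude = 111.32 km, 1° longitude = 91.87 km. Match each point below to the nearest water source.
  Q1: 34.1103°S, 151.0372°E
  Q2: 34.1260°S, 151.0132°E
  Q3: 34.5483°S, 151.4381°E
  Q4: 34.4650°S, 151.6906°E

Q1 at 34.1103°S, 151.0372°E:
  S1: √((-0.4985·111.32)² + (0.3596·91.87)²) = √(3079.475269 + 1091.407161) = 64.5824 km
  S2: √((-0.3030·111.32)² + (0.7664·91.87)²) = √(1137.710202 + 4957.450938) = 78.0715 km
  S3: √((-0.5147·111.32)² + (0.4538·91.87)²) = √(3282.877911 + 1738.106629) = 70.8589 km
  S4: √((-0.4906·111.32)² + (0.2957·91.87)²) = √(2982.644431 + 737.989328) = 60.9970 km
  S5: √((-0.4169·111.32)² + (0.2106·91.87)²) = √(2153.823869 + 374.338216) = 50.2808 km
  → nearest: S5 (50.2808 km)
Q2 at 34.1260°S, 151.0132°E:
  S1: √((-0.4828·111.32)² + (0.3836·91.87)²) = √(2888.556842 + 1241.951481) = 64.2690 km
  S2: √((-0.2873·111.32)² + (0.7904·91.87)²) = √(1022.863420 + 5272.799967) = 79.3452 km
  S3: √((-0.4990·111.32)² + (0.4778·91.87)²) = √(3085.655850 + 1926.813691) = 70.7988 km
  S4: √((-0.4749·111.32)² + (0.3197·91.87)²) = √(2794.799999 + 862.646184) = 60.4768 km
  S5: √((-0.4012·111.32)² + (0.2346·91.87)²) = √(1994.657085 + 464.518964) = 49.5901 km
  → nearest: S5 (49.5901 km)
Q3 at 34.5483°S, 151.4381°E:
  S1: √((-0.0605·111.32)² + (-0.0413·91.87)²) = √(45.358339 + 14.396189) = 7.7301 km
  S2: √((0.1350·111.32)² + (0.3655·91.87)²) = √(225.846795 + 1127.514655) = 36.7881 km
  S3: √((-0.0767·111.32)² + (0.0529·91.87)²) = √(72.901611 + 23.618852) = 9.8245 km
  S4: √((-0.0526·111.32)² + (-0.1052·91.87)²) = √(34.286084 + 93.406890) = 11.3001 km
  S5: √((0.0211·111.32)² + (-0.1903·91.87)²) = √(5.517106 + 305.650429) = 17.6399 km
  → nearest: S1 (7.7301 km)
Q4 at 34.4650°S, 151.6906°E:
  S1: √((-0.1438·111.32)² + (-0.2938·91.87)²) = √(256.250173 + 728.535998) = 31.3813 km
  S2: √((0.0517·111.32)² + (0.1130·91.87)²) = √(33.122833 + 107.771597) = 11.8699 km
  S3: √((-0.1600·111.32)² + (-0.1996·91.87)²) = √(317.238845 + 336.254811) = 25.5635 km
  S4: √((-0.1359·111.32)² + (-0.3577·91.87)²) = √(228.868123 + 1079.904406) = 36.1770 km
  S5: √((-0.0622·111.32)² + (-0.4428·91.87)²) = √(47.943216 + 1654.865329) = 41.2651 km
  → nearest: S2 (11.8699 km)

Q1→S5; Q2→S5; Q3→S1; Q4→S2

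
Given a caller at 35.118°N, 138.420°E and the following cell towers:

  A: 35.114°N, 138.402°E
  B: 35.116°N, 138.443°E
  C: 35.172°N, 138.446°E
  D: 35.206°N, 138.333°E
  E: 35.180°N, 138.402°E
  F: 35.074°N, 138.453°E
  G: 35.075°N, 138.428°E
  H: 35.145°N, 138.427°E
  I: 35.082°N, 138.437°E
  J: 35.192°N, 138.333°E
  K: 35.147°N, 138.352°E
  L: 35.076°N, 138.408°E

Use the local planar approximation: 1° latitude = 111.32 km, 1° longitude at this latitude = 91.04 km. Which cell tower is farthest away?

D

Distances from 35.118°N, 138.420°E:
A: 1.698 km
B: 2.106 km
C: 6.461 km
D: 12.598 km
E: 7.094 km
F: 5.746 km
G: 4.842 km
H: 3.072 km
I: 4.296 km
J: 11.428 km
K: 6.982 km
L: 4.801 km
Maximum: D at 12.598 km.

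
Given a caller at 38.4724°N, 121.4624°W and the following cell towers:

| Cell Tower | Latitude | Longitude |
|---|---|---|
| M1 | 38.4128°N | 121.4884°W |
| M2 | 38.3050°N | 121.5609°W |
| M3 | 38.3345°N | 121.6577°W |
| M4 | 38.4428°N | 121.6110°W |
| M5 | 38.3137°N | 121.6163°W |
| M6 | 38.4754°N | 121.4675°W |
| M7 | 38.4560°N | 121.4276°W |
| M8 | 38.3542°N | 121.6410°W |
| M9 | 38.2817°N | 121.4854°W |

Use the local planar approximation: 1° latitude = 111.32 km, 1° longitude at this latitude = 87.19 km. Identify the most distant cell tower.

M3

Distances from 38.4724°N, 121.4624°W:
M1: √((-0.0596·111.32)² + (-0.0260·87.19)²) = √(44.018873 + 5.139017) = 7.0113 km
M2: √((-0.1674·111.32)² + (-0.0985·87.19)²) = √(347.262032 + 73.757437) = 20.5188 km
M3: √((-0.1379·111.32)² + (-0.1953·87.19)²) = √(235.654061 + 289.959834) = 22.9263 km
M4: √((-0.0296·111.32)² + (-0.1486·87.19)²) = √(10.857499 + 167.869182) = 13.3689 km
M5: √((-0.1587·111.32)² + (-0.1539·87.19)²) = √(312.104657 + 180.057243) = 22.1847 km
M6: √((0.0030·111.32)² + (-0.0051·87.19)²) = √(0.111529 + 0.197731) = 0.5561 km
M7: √((-0.0164·111.32)² + (0.0348·87.19)²) = √(3.332991 + 9.206442) = 3.5411 km
M8: √((-0.1182·111.32)² + (-0.1786·87.19)²) = √(173.133596 + 242.491357) = 20.3869 km
M9: √((-0.1907·111.32)² + (-0.0230·87.19)²) = √(450.658723 + 4.021509) = 21.3232 km
Maximum: M3 at 22.9263 km.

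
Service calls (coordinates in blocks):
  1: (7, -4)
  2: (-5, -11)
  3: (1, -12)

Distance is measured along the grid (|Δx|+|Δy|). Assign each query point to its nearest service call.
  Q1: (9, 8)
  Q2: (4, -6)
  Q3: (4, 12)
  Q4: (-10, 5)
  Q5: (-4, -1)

Q1→1; Q2→1; Q3→1; Q4→2; Q5→2

Q1 at (9, 8):
  1: |-2| + |-12| = 2 + 12 = 14 blocks
  2: |-14| + |-19| = 14 + 19 = 33 blocks
  3: |-8| + |-20| = 8 + 20 = 28 blocks
  → nearest: 1 (14 blocks)
Q2 at (4, -6):
  1: |3| + |2| = 3 + 2 = 5 blocks
  2: |-9| + |-5| = 9 + 5 = 14 blocks
  3: |-3| + |-6| = 3 + 6 = 9 blocks
  → nearest: 1 (5 blocks)
Q3 at (4, 12):
  1: |3| + |-16| = 3 + 16 = 19 blocks
  2: |-9| + |-23| = 9 + 23 = 32 blocks
  3: |-3| + |-24| = 3 + 24 = 27 blocks
  → nearest: 1 (19 blocks)
Q4 at (-10, 5):
  1: |17| + |-9| = 17 + 9 = 26 blocks
  2: |5| + |-16| = 5 + 16 = 21 blocks
  3: |11| + |-17| = 11 + 17 = 28 blocks
  → nearest: 2 (21 blocks)
Q5 at (-4, -1):
  1: |11| + |-3| = 11 + 3 = 14 blocks
  2: |-1| + |-10| = 1 + 10 = 11 blocks
  3: |5| + |-11| = 5 + 11 = 16 blocks
  → nearest: 2 (11 blocks)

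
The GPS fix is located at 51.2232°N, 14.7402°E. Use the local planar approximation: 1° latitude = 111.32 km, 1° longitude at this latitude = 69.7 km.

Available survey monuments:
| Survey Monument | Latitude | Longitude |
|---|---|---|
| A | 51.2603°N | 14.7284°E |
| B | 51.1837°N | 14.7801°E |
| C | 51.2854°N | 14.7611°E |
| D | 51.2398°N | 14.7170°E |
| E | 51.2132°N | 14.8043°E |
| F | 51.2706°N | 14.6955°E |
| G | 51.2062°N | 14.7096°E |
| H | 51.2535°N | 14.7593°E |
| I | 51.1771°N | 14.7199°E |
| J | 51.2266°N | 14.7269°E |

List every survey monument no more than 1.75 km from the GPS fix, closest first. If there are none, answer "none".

Distances from 51.2232°N, 14.7402°E:
A: √((0.0371·111.32)² + (-0.0118·69.7)²) = √(17.056669 + 0.676440) = 4.2111 km
B: √((-0.0395·111.32)² + (0.0399·69.7)²) = √(19.334840 + 7.734128) = 5.2028 km
C: √((0.0622·111.32)² + (0.0209·69.7)²) = √(47.943216 + 2.122062) = 7.0757 km
D: √((0.0166·111.32)² + (-0.0232·69.7)²) = √(3.414779 + 2.614818) = 2.4555 km
E: √((-0.0100·111.32)² + (0.0641·69.7)²) = √(1.239214 + 19.960969) = 4.6044 km
F: √((0.0474·111.32)² + (-0.0447·69.7)²) = √(27.842170 + 9.706901) = 6.1277 km
G: √((-0.0170·111.32)² + (-0.0306·69.7)²) = √(3.581329 + 4.548921) = 2.8514 km
H: √((0.0303·111.32)² + (0.0191·69.7)²) = √(11.377102 + 1.772280) = 3.6262 km
I: √((-0.0461·111.32)² + (-0.0203·69.7)²) = √(26.335905 + 2.001970) = 5.3233 km
J: √((0.0034·111.32)² + (-0.0133·69.7)²) = √(0.143253 + 0.859348) = 1.0013 km
Threshold 1.75 km: J (1.0013 km) is within range.

J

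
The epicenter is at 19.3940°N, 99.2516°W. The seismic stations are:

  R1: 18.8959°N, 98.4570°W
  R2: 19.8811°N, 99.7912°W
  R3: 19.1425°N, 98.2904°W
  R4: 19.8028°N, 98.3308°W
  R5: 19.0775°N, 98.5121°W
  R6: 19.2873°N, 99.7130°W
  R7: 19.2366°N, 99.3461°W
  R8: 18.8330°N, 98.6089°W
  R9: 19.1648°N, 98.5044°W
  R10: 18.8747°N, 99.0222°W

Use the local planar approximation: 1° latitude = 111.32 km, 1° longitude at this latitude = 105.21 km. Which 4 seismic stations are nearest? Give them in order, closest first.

Distances from 19.3940°N, 99.2516°W:
R1: √((-0.4981·111.32)² + (0.7946·105.21)²) = √(3074.535265 + 6988.937595) = 100.3169 km
R2: √((0.4871·111.32)² + (-0.5396·105.21)²) = √(2940.239139 + 3222.982320) = 78.5062 km
R3: √((-0.2515·111.32)² + (0.9612·105.21)²) = √(783.830889 + 10226.842450) = 104.9318 km
R4: √((0.4088·111.32)² + (0.9208·105.21)²) = √(2070.943114 + 9385.224431) = 107.0335 km
R5: √((-0.3165·111.32)² + (0.7395·105.21)²) = √(1241.348787 + 6053.274910) = 85.4086 km
R6: √((-0.1067·111.32)² + (-0.4614·105.21)²) = √(141.083178 + 2356.509645) = 49.9759 km
R7: √((-0.1574·111.32)² + (-0.0945·105.21)²) = √(307.012354 + 98.850224) = 20.1460 km
R8: √((-0.5610·111.32)² + (0.6427·105.21)²) = √(3900.067448 + 4572.257079) = 92.0452 km
R9: √((-0.2292·111.32)² + (0.7472·105.21)²) = √(650.991956 + 6179.989933) = 82.6498 km
R10: √((-0.5193·111.32)² + (0.2294·105.21)²) = √(3341.819897 + 582.506624) = 62.6444 km
Sorted: R7 (20.1460 km) < R6 (49.9759 km) < R10 (62.6444 km) < R2 (78.5062 km) < R9 (82.6498 km) < R5 (85.4086 km) < …

R7, R6, R10, R2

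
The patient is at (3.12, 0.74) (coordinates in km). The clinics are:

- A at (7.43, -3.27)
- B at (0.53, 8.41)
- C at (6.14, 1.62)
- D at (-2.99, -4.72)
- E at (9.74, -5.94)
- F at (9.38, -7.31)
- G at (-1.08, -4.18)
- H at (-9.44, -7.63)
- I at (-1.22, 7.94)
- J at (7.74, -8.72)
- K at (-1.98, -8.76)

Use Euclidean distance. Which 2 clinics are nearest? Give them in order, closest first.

Distances from (3.12, 0.74):
A: √((4.31)² + (-4.01)²) = √(18.5761 + 16.0801) = 5.89 km
B: √((-2.59)² + (7.67)²) = √(6.7081 + 58.8289) = 8.10 km
C: √((3.02)² + (0.88)²) = √(9.1204 + 0.7744) = 3.15 km
D: √((-6.11)² + (-5.46)²) = √(37.3321 + 29.8116) = 8.19 km
E: √((6.62)² + (-6.68)²) = √(43.8244 + 44.6224) = 9.40 km
F: √((6.26)² + (-8.05)²) = √(39.1876 + 64.8025) = 10.20 km
G: √((-4.20)² + (-4.92)²) = √(17.6400 + 24.2064) = 6.47 km
H: √((-12.56)² + (-8.37)²) = √(157.7536 + 70.0569) = 15.09 km
I: √((-4.34)² + (7.20)²) = √(18.8356 + 51.8400) = 8.41 km
J: √((4.62)² + (-9.46)²) = √(21.3444 + 89.4916) = 10.53 km
K: √((-5.10)² + (-9.50)²) = √(26.0100 + 90.2500) = 10.78 km
Sorted: C (3.15 km) < A (5.89 km) < G (6.47 km) < B (8.10 km) < …

C, A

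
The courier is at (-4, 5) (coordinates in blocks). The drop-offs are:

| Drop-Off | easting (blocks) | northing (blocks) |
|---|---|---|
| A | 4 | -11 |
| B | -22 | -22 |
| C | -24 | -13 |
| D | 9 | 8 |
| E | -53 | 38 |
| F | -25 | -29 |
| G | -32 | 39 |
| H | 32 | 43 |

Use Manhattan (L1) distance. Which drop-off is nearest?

Distances from (-4, 5):
A: 24 blocks
B: 45 blocks
C: 38 blocks
D: 16 blocks
E: 82 blocks
F: 55 blocks
G: 62 blocks
H: 74 blocks
Minimum: D at 16 blocks.

D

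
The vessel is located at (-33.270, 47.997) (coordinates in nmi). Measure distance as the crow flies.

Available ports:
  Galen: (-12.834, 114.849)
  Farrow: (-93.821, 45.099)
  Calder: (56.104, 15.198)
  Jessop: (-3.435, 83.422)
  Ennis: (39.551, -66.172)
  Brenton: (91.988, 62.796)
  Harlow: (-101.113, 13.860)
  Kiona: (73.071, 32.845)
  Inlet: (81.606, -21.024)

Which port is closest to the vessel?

Jessop

Distances from (-33.270, 47.997):
Galen: 69.906 nmi
Farrow: 60.620 nmi
Calder: 95.202 nmi
Jessop: 46.315 nmi
Ennis: 135.416 nmi
Brenton: 126.129 nmi
Harlow: 75.947 nmi
Kiona: 107.415 nmi
Inlet: 134.016 nmi
Minimum: Jessop at 46.315 nmi.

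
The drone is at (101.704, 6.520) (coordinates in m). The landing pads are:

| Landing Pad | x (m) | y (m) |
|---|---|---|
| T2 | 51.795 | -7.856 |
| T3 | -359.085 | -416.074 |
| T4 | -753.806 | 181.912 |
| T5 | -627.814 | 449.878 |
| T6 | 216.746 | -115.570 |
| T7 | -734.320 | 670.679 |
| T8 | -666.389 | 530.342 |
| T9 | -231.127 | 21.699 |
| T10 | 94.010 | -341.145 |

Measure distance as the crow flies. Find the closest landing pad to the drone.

T2

Distances from (101.704, 6.520):
T2: √((-49.909)² + (-14.376)²) = √(2490.90828 + 206.66938) = 51.938 m
T3: √((-460.789)² + (-422.594)²) = √(212326.50252 + 178585.68884) = 625.230 m
T4: √((-855.510)² + (175.392)²) = √(731897.36010 + 30762.35366) = 873.304 m
T5: √((-729.518)² + (443.358)²) = √(532196.51232 + 196566.31616) = 853.676 m
T6: √((115.042)² + (-122.090)²) = √(13234.66176 + 14905.96810) = 167.752 m
T7: √((-836.024)² + (664.159)²) = √(698936.12858 + 441107.17728) = 1067.728 m
T8: √((-768.093)² + (523.822)²) = √(589966.85665 + 274389.48768) = 929.708 m
T9: √((-332.831)² + (15.179)²) = √(110776.47456 + 230.40204) = 333.177 m
T10: √((-7.694)² + (-347.665)²) = √(59.19764 + 120870.95222) = 347.750 m
Minimum: T2 at 51.938 m.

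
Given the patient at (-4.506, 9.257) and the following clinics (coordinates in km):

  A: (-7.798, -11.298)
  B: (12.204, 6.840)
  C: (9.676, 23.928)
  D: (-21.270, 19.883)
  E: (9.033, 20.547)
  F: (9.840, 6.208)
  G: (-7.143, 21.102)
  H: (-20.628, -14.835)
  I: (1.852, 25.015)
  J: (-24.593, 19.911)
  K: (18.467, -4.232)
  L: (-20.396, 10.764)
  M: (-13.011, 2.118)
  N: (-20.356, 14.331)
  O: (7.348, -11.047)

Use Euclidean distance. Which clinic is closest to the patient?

Distances from (-4.506, 9.257):
A: √((-3.292)² + (-20.555)²) = √(10.83726 + 422.50802) = 20.817 km
B: √((16.710)² + (-2.417)²) = √(279.22410 + 5.84189) = 16.884 km
C: √((14.182)² + (14.671)²) = √(201.12912 + 215.23824) = 20.405 km
D: √((-16.764)² + (10.626)²) = √(281.03170 + 112.91188) = 19.848 km
E: √((13.539)² + (11.290)²) = √(183.30452 + 127.46410) = 17.629 km
F: √((14.346)² + (-3.049)²) = √(205.80772 + 9.29640) = 14.666 km
G: √((-2.637)² + (11.845)²) = √(6.95377 + 140.30403) = 12.135 km
H: √((-16.122)² + (-24.092)²) = √(259.91888 + 580.42446) = 28.989 km
I: √((6.358)² + (15.758)²) = √(40.42416 + 248.31456) = 16.992 km
J: √((-20.087)² + (10.654)²) = √(403.48757 + 113.50772) = 22.738 km
K: √((22.973)² + (-13.489)²) = √(527.75873 + 181.95312) = 26.640 km
L: √((-15.890)² + (1.507)²) = √(252.49210 + 2.27105) = 15.961 km
M: √((-8.505)² + (-7.139)²) = √(72.33502 + 50.96532) = 11.104 km
N: √((-15.850)² + (5.074)²) = √(251.22250 + 25.74548) = 16.642 km
O: √((11.854)² + (-20.304)²) = √(140.51732 + 412.25242) = 23.511 km
Minimum: M at 11.104 km.

M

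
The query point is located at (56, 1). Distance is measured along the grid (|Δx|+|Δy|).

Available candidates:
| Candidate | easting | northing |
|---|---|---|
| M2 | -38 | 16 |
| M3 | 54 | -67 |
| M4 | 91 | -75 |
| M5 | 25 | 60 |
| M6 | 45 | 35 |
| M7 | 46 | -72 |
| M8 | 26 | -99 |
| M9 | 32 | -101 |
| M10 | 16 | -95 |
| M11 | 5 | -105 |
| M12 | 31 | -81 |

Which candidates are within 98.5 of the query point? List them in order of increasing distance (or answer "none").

M6, M3, M7, M5

Distances from (56, 1):
M2: 109
M3: 70
M4: 111
M5: 90
M6: 45
M7: 83
M8: 130
M9: 126
M10: 136
M11: 157
M12: 107
Threshold 98.5: M6 (45), M3 (70), M7 (83), M5 (90) are within range.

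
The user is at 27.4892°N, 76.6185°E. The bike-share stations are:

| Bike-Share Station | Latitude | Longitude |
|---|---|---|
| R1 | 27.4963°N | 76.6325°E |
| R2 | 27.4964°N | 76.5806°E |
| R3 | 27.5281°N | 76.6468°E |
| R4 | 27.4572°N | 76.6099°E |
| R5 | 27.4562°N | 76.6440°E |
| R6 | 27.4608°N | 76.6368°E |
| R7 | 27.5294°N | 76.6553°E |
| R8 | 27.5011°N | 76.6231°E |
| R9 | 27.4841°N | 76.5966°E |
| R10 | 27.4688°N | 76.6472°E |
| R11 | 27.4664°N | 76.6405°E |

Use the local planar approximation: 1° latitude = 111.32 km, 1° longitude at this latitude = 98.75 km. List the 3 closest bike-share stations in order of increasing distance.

Distances from 27.4892°N, 76.6185°E:
R1: √((0.0071·111.32)² + (0.0140·98.75)²) = √(0.624688 + 1.911306) = 1.5925 km
R2: √((0.0072·111.32)² + (-0.0379·98.75)²) = √(0.642409 + 14.007242) = 3.8275 km
R3: √((0.0389·111.32)² + (0.0283·98.75)²) = √(18.751914 + 7.809929) = 5.1538 km
R4: √((-0.0320·111.32)² + (-0.0086·98.75)²) = √(12.689554 + 0.721226) = 3.6621 km
R5: √((-0.0330·111.32)² + (0.0255·98.75)²) = √(13.495043 + 6.340954) = 4.4538 km
R6: √((-0.0284·111.32)² + (0.0183·98.75)²) = √(9.995006 + 3.265701) = 3.6415 km
R7: √((0.0402·111.32)² + (0.0368·98.75)²) = √(20.026198 + 13.205956) = 5.7647 km
R8: √((0.0119·111.32)² + (0.0046·98.75)²) = √(1.754851 + 0.206343) = 1.4004 km
R9: √((-0.0051·111.32)² + (-0.0219·98.75)²) = √(0.322320 + 4.676947) = 2.2359 km
R10: √((-0.0204·111.32)² + (0.0287·98.75)²) = √(5.157114 + 8.032265) = 3.6317 km
R11: √((-0.0228·111.32)² + (0.0220·98.75)²) = √(6.441931 + 4.719756) = 3.3409 km
Sorted: R8 (1.4004 km) < R1 (1.5925 km) < R9 (2.2359 km) < R11 (3.3409 km) < R10 (3.6317 km) < …

R8, R1, R9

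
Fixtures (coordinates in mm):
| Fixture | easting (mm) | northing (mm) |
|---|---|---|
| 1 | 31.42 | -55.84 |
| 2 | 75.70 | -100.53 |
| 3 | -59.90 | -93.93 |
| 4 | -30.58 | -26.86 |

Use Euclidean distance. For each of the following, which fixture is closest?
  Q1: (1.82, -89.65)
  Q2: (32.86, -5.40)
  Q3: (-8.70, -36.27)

Q1 at (1.82, -89.65):
  1: √((29.60)² + (33.81)²) = √(876.1600 + 1143.1161) = 44.94 mm
  2: √((73.88)² + (-10.88)²) = √(5458.2544 + 118.3744) = 74.68 mm
  3: √((-61.72)² + (-4.28)²) = √(3809.3584 + 18.3184) = 61.87 mm
  4: √((-32.40)² + (62.79)²) = √(1049.7600 + 3942.5841) = 70.66 mm
  → nearest: 1 (44.94 mm)
Q2 at (32.86, -5.40):
  1: √((-1.44)² + (-50.44)²) = √(2.0736 + 2544.1936) = 50.46 mm
  2: √((42.84)² + (-95.13)²) = √(1835.2656 + 9049.7169) = 104.33 mm
  3: √((-92.76)² + (-88.53)²) = √(8604.4176 + 7837.5609) = 128.23 mm
  4: √((-63.44)² + (-21.46)²) = √(4024.6336 + 460.5316) = 66.97 mm
  → nearest: 1 (50.46 mm)
Q3 at (-8.70, -36.27):
  1: √((40.12)² + (-19.57)²) = √(1609.6144 + 382.9849) = 44.64 mm
  2: √((84.40)² + (-64.26)²) = √(7123.3600 + 4129.3476) = 106.08 mm
  3: √((-51.20)² + (-57.66)²) = √(2621.4400 + 3324.6756) = 77.11 mm
  4: √((-21.88)² + (9.41)²) = √(478.7344 + 88.5481) = 23.82 mm
  → nearest: 4 (23.82 mm)

Q1→1; Q2→1; Q3→4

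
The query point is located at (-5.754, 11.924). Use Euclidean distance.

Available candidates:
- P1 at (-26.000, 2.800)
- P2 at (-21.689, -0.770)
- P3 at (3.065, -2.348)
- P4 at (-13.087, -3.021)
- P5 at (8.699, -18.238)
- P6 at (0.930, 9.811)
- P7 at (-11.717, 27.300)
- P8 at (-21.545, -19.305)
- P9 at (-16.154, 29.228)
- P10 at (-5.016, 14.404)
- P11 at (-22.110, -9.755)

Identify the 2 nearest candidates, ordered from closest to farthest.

Distances from (-5.754, 11.924):
P1: 22.207
P2: 20.373
P3: 16.777
P4: 16.647
P5: 33.446
P6: 7.010
P7: 16.492
P8: 34.994
P9: 20.189
P10: 2.587
P11: 27.157
Sorted: P10 (2.587) < P6 (7.010) < P7 (16.492) < P4 (16.647) < …

P10, P6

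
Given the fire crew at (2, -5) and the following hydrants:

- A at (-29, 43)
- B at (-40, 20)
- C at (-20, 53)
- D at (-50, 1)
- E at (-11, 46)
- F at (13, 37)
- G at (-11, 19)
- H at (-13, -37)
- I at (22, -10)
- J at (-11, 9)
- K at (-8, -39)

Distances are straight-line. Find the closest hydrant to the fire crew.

Distances from (2, -5):
A: √((-31)² + (48)²) = √(961.000 + 2304.000) = 57.1
B: √((-42)² + (25)²) = √(1764.000 + 625.000) = 48.9
C: √((-22)² + (58)²) = √(484.000 + 3364.000) = 62.0
D: √((-52)² + (6)²) = √(2704.000 + 36.000) = 52.3
E: √((-13)² + (51)²) = √(169.000 + 2601.000) = 52.6
F: √((11)² + (42)²) = √(121.000 + 1764.000) = 43.4
G: √((-13)² + (24)²) = √(169.000 + 576.000) = 27.3
H: √((-15)² + (-32)²) = √(225.000 + 1024.000) = 35.3
I: √((20)² + (-5)²) = √(400.000 + 25.000) = 20.6
J: √((-13)² + (14)²) = √(169.000 + 196.000) = 19.1
K: √((-10)² + (-34)²) = √(100.000 + 1156.000) = 35.4
Minimum: J at 19.1.

J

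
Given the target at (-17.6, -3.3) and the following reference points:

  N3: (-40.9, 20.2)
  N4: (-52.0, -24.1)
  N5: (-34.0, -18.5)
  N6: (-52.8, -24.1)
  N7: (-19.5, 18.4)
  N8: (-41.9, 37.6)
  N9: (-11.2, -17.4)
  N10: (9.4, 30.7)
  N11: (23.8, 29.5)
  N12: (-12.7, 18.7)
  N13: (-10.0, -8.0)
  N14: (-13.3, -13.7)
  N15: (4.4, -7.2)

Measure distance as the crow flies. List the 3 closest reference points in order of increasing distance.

Distances from (-17.6, -3.3):
N3: 33.1
N4: 40.2
N5: 22.4
N6: 40.9
N7: 21.8
N8: 47.6
N9: 15.5
N10: 43.4
N11: 52.8
N12: 22.5
N13: 8.9
N14: 11.3
N15: 22.3
Sorted: N13 (8.9) < N14 (11.3) < N9 (15.5) < N7 (21.8) < N15 (22.3) < …

N13, N14, N9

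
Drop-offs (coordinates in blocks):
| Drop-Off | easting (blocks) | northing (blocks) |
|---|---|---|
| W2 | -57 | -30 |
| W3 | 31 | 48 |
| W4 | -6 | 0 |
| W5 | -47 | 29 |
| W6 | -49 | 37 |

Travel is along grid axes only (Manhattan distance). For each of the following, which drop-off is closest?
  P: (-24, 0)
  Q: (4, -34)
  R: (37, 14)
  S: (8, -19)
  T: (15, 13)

P→W4; Q→W4; R→W3; S→W4; T→W4

P at (-24, 0):
  W2: |-33| + |-30| = 33 + 30 = 63 blocks
  W3: |55| + |48| = 55 + 48 = 103 blocks
  W4: |18| + |0| = 18 + 0 = 18 blocks
  W5: |-23| + |29| = 23 + 29 = 52 blocks
  W6: |-25| + |37| = 25 + 37 = 62 blocks
  → nearest: W4 (18 blocks)
Q at (4, -34):
  W2: |-61| + |4| = 61 + 4 = 65 blocks
  W3: |27| + |82| = 27 + 82 = 109 blocks
  W4: |-10| + |34| = 10 + 34 = 44 blocks
  W5: |-51| + |63| = 51 + 63 = 114 blocks
  W6: |-53| + |71| = 53 + 71 = 124 blocks
  → nearest: W4 (44 blocks)
R at (37, 14):
  W2: |-94| + |-44| = 94 + 44 = 138 blocks
  W3: |-6| + |34| = 6 + 34 = 40 blocks
  W4: |-43| + |-14| = 43 + 14 = 57 blocks
  W5: |-84| + |15| = 84 + 15 = 99 blocks
  W6: |-86| + |23| = 86 + 23 = 109 blocks
  → nearest: W3 (40 blocks)
S at (8, -19):
  W2: |-65| + |-11| = 65 + 11 = 76 blocks
  W3: |23| + |67| = 23 + 67 = 90 blocks
  W4: |-14| + |19| = 14 + 19 = 33 blocks
  W5: |-55| + |48| = 55 + 48 = 103 blocks
  W6: |-57| + |56| = 57 + 56 = 113 blocks
  → nearest: W4 (33 blocks)
T at (15, 13):
  W2: |-72| + |-43| = 72 + 43 = 115 blocks
  W3: |16| + |35| = 16 + 35 = 51 blocks
  W4: |-21| + |-13| = 21 + 13 = 34 blocks
  W5: |-62| + |16| = 62 + 16 = 78 blocks
  W6: |-64| + |24| = 64 + 24 = 88 blocks
  → nearest: W4 (34 blocks)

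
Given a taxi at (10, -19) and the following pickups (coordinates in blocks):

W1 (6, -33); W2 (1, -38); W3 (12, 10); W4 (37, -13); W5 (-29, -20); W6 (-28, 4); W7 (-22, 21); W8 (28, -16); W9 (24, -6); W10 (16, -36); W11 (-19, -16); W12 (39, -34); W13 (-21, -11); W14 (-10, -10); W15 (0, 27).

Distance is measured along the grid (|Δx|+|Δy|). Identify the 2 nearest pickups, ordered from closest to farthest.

Distances from (10, -19):
W1: |-4| + |-14| = 4 + 14 = 18 blocks
W2: |-9| + |-19| = 9 + 19 = 28 blocks
W3: |2| + |29| = 2 + 29 = 31 blocks
W4: |27| + |6| = 27 + 6 = 33 blocks
W5: |-39| + |-1| = 39 + 1 = 40 blocks
W6: |-38| + |23| = 38 + 23 = 61 blocks
W7: |-32| + |40| = 32 + 40 = 72 blocks
W8: |18| + |3| = 18 + 3 = 21 blocks
W9: |14| + |13| = 14 + 13 = 27 blocks
W10: |6| + |-17| = 6 + 17 = 23 blocks
W11: |-29| + |3| = 29 + 3 = 32 blocks
W12: |29| + |-15| = 29 + 15 = 44 blocks
W13: |-31| + |8| = 31 + 8 = 39 blocks
W14: |-20| + |9| = 20 + 9 = 29 blocks
W15: |-10| + |46| = 10 + 46 = 56 blocks
Sorted: W1 (18 blocks) < W8 (21 blocks) < W10 (23 blocks) < W9 (27 blocks) < …

W1, W8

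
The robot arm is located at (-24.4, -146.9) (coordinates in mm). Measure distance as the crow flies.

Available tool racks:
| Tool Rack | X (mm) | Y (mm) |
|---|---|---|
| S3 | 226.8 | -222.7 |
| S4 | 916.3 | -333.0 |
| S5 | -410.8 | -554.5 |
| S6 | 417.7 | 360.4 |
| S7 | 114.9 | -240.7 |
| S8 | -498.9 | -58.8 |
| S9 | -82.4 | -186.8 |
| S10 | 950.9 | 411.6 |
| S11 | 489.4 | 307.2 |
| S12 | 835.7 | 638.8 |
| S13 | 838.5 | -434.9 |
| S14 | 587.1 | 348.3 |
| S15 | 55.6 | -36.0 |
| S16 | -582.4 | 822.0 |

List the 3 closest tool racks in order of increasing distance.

Distances from (-24.4, -146.9):
S3: 262.4 mm
S4: 958.9 mm
S5: 561.6 mm
S6: 672.9 mm
S7: 167.9 mm
S8: 482.6 mm
S9: 70.4 mm
S10: 1123.9 mm
S11: 685.7 mm
S12: 1164.9 mm
S13: 909.7 mm
S14: 786.9 mm
S15: 136.7 mm
S16: 1118.1 mm
Sorted: S9 (70.4 mm) < S15 (136.7 mm) < S7 (167.9 mm) < S3 (262.4 mm) < S8 (482.6 mm) < …

S9, S15, S7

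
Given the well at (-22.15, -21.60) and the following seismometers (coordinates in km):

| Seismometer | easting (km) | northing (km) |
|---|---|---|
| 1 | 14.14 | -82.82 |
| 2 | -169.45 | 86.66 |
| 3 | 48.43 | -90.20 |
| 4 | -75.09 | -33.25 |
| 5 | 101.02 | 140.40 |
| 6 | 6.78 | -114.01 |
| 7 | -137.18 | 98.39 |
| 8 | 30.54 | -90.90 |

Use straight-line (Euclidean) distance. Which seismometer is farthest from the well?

5

Distances from (-22.15, -21.60):
1: 71.17 km
2: 182.80 km
3: 98.43 km
4: 54.21 km
5: 203.51 km
6: 96.83 km
7: 166.22 km
8: 87.06 km
Maximum: 5 at 203.51 km.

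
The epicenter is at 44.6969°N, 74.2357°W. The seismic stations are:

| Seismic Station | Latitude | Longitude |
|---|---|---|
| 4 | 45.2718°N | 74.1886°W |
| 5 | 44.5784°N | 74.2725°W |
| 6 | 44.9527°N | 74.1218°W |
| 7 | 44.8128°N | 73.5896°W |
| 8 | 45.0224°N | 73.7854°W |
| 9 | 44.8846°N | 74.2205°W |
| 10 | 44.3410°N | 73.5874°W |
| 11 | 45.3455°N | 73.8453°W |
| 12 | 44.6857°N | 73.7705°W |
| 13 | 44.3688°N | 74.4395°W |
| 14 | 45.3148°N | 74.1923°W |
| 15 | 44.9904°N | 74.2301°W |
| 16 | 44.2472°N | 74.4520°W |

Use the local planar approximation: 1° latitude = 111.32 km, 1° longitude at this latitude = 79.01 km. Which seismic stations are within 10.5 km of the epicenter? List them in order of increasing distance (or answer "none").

Distances from 44.6969°N, 74.2357°W:
4: √((0.5749·111.32)² + (0.0471·79.01)²) = √(4095.727109 + 13.848602) = 64.1060 km
5: √((-0.1185·111.32)² + (-0.0368·79.01)²) = √(174.013562 + 8.453952) = 13.5081 km
6: √((0.2558·111.32)² + (0.1139·79.01)²) = √(810.862985 + 80.986303) = 29.8638 km
7: √((0.1159·111.32)² + (0.6461·79.01)²) = √(166.461294 + 2605.935161) = 52.6536 km
8: √((0.3255·111.32)² + (0.4503·79.01)²) = √(1312.950585 + 1265.808529) = 50.7815 km
9: √((0.1877·111.32)² + (0.0152·79.01)²) = √(436.591163 + 1.442286) = 20.9292 km
10: √((-0.3559·111.32)² + (0.6483·79.01)²) = √(1569.648363 + 2623.712031) = 64.7562 km
11: √((0.6486·111.32)² + (0.3904·79.01)²) = √(5213.150753 + 951.445117) = 78.5149 km
12: √((-0.0112·111.32)² + (0.4652·79.01)²) = √(1.554470 + 1350.963252) = 36.7766 km
13: √((-0.3281·111.32)² + (-0.2038·79.01)²) = √(1334.009296 + 259.282069) = 39.9161 km
14: √((0.6179·111.32)² + (0.0434·79.01)²) = √(4731.325049 + 11.758274) = 68.8700 km
15: √((0.2935·111.32)² + (0.0056·79.01)²) = √(1067.487029 + 0.195767) = 32.6754 km
16: √((-0.4497·111.32)² + (-0.2163·79.01)²) = √(2506.064073 + 292.063417) = 52.8973 km
Threshold 10.5 km: none within range.

none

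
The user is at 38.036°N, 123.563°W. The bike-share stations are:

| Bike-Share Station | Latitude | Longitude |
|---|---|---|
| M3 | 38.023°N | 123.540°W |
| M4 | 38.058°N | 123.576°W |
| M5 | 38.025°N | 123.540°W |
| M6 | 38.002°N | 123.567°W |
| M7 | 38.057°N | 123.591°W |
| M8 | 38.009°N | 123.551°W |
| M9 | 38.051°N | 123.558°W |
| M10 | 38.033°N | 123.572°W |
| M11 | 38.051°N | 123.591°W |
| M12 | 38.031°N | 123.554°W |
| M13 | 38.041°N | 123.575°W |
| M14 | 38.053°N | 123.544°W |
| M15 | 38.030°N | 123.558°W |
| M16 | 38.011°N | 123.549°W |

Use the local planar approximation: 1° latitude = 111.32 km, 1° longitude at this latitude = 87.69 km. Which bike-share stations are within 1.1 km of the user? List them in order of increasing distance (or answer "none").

M15, M10, M12

Distances from 38.036°N, 123.563°W:
M3: √((-0.013·111.32)² + (0.023·87.69)²) = √(2.09427 + 4.06776) = 2.482 km
M4: √((0.022·111.32)² + (-0.013·87.69)²) = √(5.99780 + 1.29953) = 2.701 km
M5: √((-0.011·111.32)² + (0.023·87.69)²) = √(1.49945 + 4.06776) = 2.359 km
M6: √((-0.034·111.32)² + (-0.004·87.69)²) = √(14.32532 + 0.12303) = 3.801 km
M7: √((0.021·111.32)² + (-0.028·87.69)²) = √(5.46493 + 6.02860) = 3.390 km
M8: √((-0.027·111.32)² + (0.012·87.69)²) = √(9.03387 + 1.10729) = 3.185 km
M9: √((0.015·111.32)² + (0.005·87.69)²) = √(2.78823 + 0.19224) = 1.726 km
M10: √((-0.003·111.32)² + (-0.009·87.69)²) = √(0.11153 + 0.62285) = 0.857 km
M11: √((0.015·111.32)² + (-0.028·87.69)²) = √(2.78823 + 6.02860) = 2.969 km
M12: √((-0.005·111.32)² + (0.009·87.69)²) = √(0.30980 + 0.62285) = 0.966 km
M13: √((0.005·111.32)² + (-0.012·87.69)²) = √(0.30980 + 1.10729) = 1.190 km
M14: √((0.017·111.32)² + (0.019·87.69)²) = √(3.58133 + 2.77592) = 2.521 km
M15: √((-0.006·111.32)² + (0.005·87.69)²) = √(0.44612 + 0.19224) = 0.799 km
M16: √((-0.025·111.32)² + (0.014·87.69)²) = √(7.74509 + 1.50715) = 3.042 km
Threshold 1.1 km: M15 (0.799 km), M10 (0.857 km), M12 (0.966 km) are within range.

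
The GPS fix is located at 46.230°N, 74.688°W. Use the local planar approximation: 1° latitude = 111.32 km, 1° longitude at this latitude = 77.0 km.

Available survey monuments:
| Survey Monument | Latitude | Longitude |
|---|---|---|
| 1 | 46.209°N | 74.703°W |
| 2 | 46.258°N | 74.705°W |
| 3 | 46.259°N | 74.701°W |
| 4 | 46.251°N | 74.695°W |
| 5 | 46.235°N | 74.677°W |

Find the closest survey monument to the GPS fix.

5

Distances from 46.230°N, 74.688°W:
1: √((-0.021·111.32)² + (-0.015·77.0)²) = √(5.46493 + 1.33403) = 2.607 km
2: √((0.028·111.32)² + (-0.017·77.0)²) = √(9.71544 + 1.71348) = 3.381 km
3: √((0.029·111.32)² + (-0.013·77.0)²) = √(10.42179 + 1.00200) = 3.380 km
4: √((0.021·111.32)² + (-0.007·77.0)²) = √(5.46493 + 0.29052) = 2.399 km
5: √((0.005·111.32)² + (0.011·77.0)²) = √(0.30980 + 0.71741) = 1.014 km
Minimum: 5 at 1.014 km.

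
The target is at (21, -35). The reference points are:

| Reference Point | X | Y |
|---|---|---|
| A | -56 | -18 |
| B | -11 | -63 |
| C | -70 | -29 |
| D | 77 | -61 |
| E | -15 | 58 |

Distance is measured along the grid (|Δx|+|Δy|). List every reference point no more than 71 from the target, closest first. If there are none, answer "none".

Distances from (21, -35):
A: |-77| + |17| = 77 + 17 = 94
B: |-32| + |-28| = 32 + 28 = 60
C: |-91| + |6| = 91 + 6 = 97
D: |56| + |-26| = 56 + 26 = 82
E: |-36| + |93| = 36 + 93 = 129
Threshold 71: B (60) is within range.

B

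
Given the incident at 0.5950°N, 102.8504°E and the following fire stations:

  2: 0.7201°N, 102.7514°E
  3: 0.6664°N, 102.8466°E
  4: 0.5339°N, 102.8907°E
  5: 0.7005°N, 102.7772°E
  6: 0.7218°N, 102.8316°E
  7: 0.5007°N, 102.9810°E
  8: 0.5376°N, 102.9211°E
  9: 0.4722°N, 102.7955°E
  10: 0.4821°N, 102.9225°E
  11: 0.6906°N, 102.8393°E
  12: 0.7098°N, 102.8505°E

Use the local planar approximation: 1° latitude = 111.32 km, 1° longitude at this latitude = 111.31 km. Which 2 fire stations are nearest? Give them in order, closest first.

Distances from 0.5950°N, 102.8504°E:
2: √((0.1251·111.32)² + (-0.0990·111.31)²) = √(193.937152 + 121.433568) = 17.7587 km
3: √((0.0714·111.32)² + (-0.0038·111.31)²) = √(63.174646 + 0.178910) = 7.9595 km
4: √((-0.0611·111.32)² + (0.0403·111.31)²) = √(46.262470 + 20.122339) = 8.1477 km
5: √((0.1055·111.32)² + (-0.0732·111.31)²) = √(137.927643 + 66.388144) = 14.2939 km
6: √((0.1268·111.32)² + (-0.0188·111.31)²) = √(199.243840 + 4.379092) = 14.2697 km
7: √((-0.0943·111.32)² + (0.1306·111.31)²) = √(110.197002 + 211.326869) = 17.9311 km
8: √((-0.0574·111.32)² + (0.0707·111.31)²) = √(40.829135 + 61.930872) = 10.1371 km
9: √((-0.1228·111.32)² + (-0.0549·111.31)²) = √(186.871525 + 37.343331) = 14.9738 km
10: √((-0.1129·111.32)² + (0.0721·111.31)²) = √(157.955328 + 64.407864) = 14.9118 km
11: √((0.0956·111.32)² + (-0.0111·111.31)²) = √(113.256251 + 1.526562) = 10.7137 km
12: √((0.1148·111.32)² + (0.0001·111.31)²) = √(163.316540 + 0.000124) = 12.7795 km
Sorted: 3 (7.9595 km) < 4 (8.1477 km) < 8 (10.1371 km) < 11 (10.7137 km) < …

3, 4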